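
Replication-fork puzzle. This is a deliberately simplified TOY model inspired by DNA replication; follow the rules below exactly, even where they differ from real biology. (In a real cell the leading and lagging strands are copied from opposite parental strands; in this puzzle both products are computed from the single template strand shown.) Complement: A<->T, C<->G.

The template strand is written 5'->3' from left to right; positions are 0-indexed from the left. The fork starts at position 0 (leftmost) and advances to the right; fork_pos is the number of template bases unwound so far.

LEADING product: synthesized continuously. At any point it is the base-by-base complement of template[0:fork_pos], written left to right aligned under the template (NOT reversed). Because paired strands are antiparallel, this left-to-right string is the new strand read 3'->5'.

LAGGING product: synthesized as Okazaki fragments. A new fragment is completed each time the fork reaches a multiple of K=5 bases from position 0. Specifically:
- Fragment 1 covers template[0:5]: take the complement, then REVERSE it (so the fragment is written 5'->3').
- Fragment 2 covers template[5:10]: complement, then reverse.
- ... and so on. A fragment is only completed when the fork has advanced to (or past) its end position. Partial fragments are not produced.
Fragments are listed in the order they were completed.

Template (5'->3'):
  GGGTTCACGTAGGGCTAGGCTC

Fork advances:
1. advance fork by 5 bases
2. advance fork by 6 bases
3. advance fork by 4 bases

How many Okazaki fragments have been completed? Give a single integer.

Answer: 3

Derivation:
Step 1: advance 5 -> fork_pos = 0 + 5 = 5. Reached multiple(s) of 5: 5 -> fragment 1 completed (1 total).
Step 2: advance 6 -> fork_pos = 5 + 6 = 11. Reached multiple(s) of 5: 10 -> fragment 2 completed (2 total).
Step 3: advance 4 -> fork_pos = 11 + 4 = 15. Reached multiple(s) of 5: 15 -> fragment 3 completed (3 total).
Check: final fork_pos = 15; the multiples of 5 that are <= 15 are 5..15 -> 15 // 5 = 3 completed fragment(s).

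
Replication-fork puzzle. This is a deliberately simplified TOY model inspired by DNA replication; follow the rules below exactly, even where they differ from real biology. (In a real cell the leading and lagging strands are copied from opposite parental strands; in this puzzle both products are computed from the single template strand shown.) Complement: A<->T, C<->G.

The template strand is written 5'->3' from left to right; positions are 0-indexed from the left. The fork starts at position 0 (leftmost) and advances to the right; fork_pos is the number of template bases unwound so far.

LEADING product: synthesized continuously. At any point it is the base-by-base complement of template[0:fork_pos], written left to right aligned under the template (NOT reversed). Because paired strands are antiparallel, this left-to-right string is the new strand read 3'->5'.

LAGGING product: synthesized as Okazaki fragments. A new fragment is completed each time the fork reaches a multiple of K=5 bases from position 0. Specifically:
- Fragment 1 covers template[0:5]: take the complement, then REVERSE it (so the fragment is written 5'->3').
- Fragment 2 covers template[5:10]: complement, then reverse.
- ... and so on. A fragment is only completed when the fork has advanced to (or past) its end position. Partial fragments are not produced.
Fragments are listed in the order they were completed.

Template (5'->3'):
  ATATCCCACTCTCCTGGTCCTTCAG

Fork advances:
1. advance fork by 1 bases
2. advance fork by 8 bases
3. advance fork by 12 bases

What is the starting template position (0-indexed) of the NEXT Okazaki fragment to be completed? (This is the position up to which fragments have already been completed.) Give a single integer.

Step 1: advance 1 -> fork_pos = 0 + 1 = 1. Next multiple of 5 is 5 (not reached); still 0 fragment(s).
Step 2: advance 8 -> fork_pos = 1 + 8 = 9. Reached multiple(s) of 5: 5 -> fragment 1 completed (1 total).
Step 3: advance 12 -> fork_pos = 9 + 12 = 21. Reached multiple(s) of 5: 10, 15, 20 -> fragments 2-4 completed (4 total).
4 fragment(s) completed, covering template[0:20] (4 x 5 = 20). The next fragment, fragment 5, covers template[20:25], so it starts at position 20.

Answer: 20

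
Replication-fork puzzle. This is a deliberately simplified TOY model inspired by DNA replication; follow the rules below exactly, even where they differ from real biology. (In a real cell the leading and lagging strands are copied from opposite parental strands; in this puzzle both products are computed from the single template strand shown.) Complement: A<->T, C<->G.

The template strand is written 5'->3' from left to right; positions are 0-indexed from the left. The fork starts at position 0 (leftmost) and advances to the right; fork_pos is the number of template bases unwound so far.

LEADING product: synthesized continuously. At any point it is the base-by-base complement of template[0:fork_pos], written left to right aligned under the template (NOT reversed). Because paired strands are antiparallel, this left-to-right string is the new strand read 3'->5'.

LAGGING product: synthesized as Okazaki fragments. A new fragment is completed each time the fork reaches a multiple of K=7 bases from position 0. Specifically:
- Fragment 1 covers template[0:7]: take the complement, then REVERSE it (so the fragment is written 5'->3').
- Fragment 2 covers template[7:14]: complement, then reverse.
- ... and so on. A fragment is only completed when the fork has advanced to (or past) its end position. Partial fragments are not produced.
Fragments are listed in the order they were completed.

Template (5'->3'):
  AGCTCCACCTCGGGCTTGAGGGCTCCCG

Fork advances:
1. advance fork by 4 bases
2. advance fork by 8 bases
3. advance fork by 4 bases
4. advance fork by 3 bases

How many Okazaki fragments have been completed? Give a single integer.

Answer: 2

Derivation:
Step 1: advance 4 -> fork_pos = 0 + 4 = 4. Next multiple of 7 is 7 (not reached); still 0 fragment(s).
Step 2: advance 8 -> fork_pos = 4 + 8 = 12. Reached multiple(s) of 7: 7 -> fragment 1 completed (1 total).
Step 3: advance 4 -> fork_pos = 12 + 4 = 16. Reached multiple(s) of 7: 14 -> fragment 2 completed (2 total).
Step 4: advance 3 -> fork_pos = 16 + 3 = 19. Next multiple of 7 is 21 (not reached); still 2 fragment(s).
Check: final fork_pos = 19; the multiples of 7 that are <= 19 are 7..14 -> 19 // 7 = 2 completed fragment(s).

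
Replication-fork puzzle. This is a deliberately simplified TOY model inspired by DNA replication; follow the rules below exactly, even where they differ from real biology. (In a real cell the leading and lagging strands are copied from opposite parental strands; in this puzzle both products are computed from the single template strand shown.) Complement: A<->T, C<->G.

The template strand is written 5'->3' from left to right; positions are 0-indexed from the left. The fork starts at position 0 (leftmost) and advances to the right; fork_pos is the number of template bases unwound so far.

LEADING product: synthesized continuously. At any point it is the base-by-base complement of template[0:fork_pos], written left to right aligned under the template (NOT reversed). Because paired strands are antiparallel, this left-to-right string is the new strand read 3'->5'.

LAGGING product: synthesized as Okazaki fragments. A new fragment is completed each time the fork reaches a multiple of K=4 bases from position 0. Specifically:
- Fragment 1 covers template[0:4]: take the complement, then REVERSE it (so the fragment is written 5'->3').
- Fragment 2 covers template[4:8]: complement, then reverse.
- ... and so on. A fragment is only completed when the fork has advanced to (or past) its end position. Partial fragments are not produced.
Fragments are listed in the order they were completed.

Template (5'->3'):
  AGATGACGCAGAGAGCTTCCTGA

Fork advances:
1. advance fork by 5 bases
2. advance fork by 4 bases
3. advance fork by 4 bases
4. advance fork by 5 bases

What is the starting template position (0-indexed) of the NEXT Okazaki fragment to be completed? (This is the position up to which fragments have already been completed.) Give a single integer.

Step 1: advance 5 -> fork_pos = 0 + 5 = 5. Reached multiple(s) of 4: 4 -> fragment 1 completed (1 total).
Step 2: advance 4 -> fork_pos = 5 + 4 = 9. Reached multiple(s) of 4: 8 -> fragment 2 completed (2 total).
Step 3: advance 4 -> fork_pos = 9 + 4 = 13. Reached multiple(s) of 4: 12 -> fragment 3 completed (3 total).
Step 4: advance 5 -> fork_pos = 13 + 5 = 18. Reached multiple(s) of 4: 16 -> fragment 4 completed (4 total).
4 fragment(s) completed, covering template[0:16] (4 x 4 = 16). The next fragment, fragment 5, covers template[16:20], so it starts at position 16.

Answer: 16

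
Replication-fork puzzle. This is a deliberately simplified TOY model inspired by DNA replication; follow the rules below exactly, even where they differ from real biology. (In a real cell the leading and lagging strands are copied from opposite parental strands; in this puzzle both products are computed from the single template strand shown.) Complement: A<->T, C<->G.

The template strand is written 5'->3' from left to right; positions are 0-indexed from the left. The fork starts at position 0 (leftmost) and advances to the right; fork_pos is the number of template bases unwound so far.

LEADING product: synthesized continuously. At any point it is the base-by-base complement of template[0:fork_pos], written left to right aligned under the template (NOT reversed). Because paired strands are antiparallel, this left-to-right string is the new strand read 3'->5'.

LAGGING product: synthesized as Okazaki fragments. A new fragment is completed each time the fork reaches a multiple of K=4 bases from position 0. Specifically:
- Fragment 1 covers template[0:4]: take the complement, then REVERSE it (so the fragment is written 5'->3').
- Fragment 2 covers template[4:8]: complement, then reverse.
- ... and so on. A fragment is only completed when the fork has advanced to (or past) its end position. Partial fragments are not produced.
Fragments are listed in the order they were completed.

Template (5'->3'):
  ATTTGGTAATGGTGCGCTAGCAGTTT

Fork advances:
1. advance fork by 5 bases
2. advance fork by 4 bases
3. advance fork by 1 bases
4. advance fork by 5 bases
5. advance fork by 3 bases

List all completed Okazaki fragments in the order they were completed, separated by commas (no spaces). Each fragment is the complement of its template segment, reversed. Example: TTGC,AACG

Answer: AAAT,TACC,CCAT,CGCA

Derivation:
Step 1: advance 5 -> fork_pos = 0 + 5 = 5. Reached multiple(s) of 4: 4 -> fragment 1 completed (1 total).
Step 2: advance 4 -> fork_pos = 5 + 4 = 9. Reached multiple(s) of 4: 8 -> fragment 2 completed (2 total).
Step 3: advance 1 -> fork_pos = 9 + 1 = 10. Next multiple of 4 is 12 (not reached); still 2 fragment(s).
Step 4: advance 5 -> fork_pos = 10 + 5 = 15. Reached multiple(s) of 4: 12 -> fragment 3 completed (3 total).
Step 5: advance 3 -> fork_pos = 15 + 3 = 18. Reached multiple(s) of 4: 16 -> fragment 4 completed (4 total).
Final fork_pos = 18, so 4 fragment(s) are complete. Build each: template segment -> complement -> reverse.
Fragment 1: template[0:4] = ATTT -> complement TAAA -> reversed AAAT
Fragment 2: template[4:8] = GGTA -> complement CCAT -> reversed TACC
Fragment 3: template[8:12] = ATGG -> complement TACC -> reversed CCAT
Fragment 4: template[12:16] = TGCG -> complement ACGC -> reversed CGCA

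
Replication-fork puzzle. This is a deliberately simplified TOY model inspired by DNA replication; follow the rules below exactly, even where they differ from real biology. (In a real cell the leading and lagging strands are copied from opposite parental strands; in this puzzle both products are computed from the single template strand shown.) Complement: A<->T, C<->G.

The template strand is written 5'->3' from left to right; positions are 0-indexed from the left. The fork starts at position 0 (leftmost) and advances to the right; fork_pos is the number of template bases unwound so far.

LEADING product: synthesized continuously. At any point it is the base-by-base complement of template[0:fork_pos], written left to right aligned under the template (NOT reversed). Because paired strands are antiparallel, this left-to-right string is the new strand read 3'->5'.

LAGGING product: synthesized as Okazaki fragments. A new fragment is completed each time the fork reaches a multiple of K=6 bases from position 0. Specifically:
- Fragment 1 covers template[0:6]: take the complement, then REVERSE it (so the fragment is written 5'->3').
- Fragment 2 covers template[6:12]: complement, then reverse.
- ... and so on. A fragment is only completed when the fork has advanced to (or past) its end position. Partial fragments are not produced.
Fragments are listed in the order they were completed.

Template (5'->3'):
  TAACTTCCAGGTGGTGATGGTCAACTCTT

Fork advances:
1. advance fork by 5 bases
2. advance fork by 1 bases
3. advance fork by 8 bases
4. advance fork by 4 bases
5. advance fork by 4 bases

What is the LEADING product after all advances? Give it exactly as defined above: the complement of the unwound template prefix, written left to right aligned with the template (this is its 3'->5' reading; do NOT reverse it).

Answer: ATTGAAGGTCCACCACTACCAG

Derivation:
Step 1: advance 5 -> fork_pos = 0 + 5 = 5.
Step 2: advance 1 -> fork_pos = 5 + 1 = 6.
Step 3: advance 8 -> fork_pos = 6 + 8 = 14.
Step 4: advance 4 -> fork_pos = 14 + 4 = 18.
Step 5: advance 4 -> fork_pos = 18 + 4 = 22.
Unwound prefix: template[0:22] = TAACTTCCAGGTGGTGATGGTC
Complement it base by base (A<->T, C<->G), keeping left-to-right order:
  [0:5] TAACT -> ATTGA
  [5:10] TCCAG -> AGGTC
  [10:15] GTGGT -> CACCA
  [15:20] GATGG -> CTACC
  [20:22] TC -> AG
Concatenate: ATTGAAGGTCCACCACTACCAG (length 22; written aligned with the template, i.e. 3'->5').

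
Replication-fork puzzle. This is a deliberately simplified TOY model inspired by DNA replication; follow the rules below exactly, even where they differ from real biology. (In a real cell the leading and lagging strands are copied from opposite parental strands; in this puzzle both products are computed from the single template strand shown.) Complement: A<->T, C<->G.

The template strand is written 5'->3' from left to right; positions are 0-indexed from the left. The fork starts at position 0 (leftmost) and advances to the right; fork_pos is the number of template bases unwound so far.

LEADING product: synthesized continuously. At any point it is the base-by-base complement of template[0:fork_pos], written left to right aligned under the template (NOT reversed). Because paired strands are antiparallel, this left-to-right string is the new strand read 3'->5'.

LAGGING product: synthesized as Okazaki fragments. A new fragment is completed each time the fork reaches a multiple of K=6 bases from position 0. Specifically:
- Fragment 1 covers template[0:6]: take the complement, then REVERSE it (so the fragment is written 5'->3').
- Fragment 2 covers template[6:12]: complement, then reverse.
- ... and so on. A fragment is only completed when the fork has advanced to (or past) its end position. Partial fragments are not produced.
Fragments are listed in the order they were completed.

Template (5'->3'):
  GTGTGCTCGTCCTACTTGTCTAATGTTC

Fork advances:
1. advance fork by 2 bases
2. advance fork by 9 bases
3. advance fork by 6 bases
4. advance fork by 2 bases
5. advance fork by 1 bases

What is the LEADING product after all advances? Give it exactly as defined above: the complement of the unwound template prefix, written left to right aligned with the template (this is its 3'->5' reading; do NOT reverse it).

Answer: CACACGAGCAGGATGAACAG

Derivation:
Step 1: advance 2 -> fork_pos = 0 + 2 = 2.
Step 2: advance 9 -> fork_pos = 2 + 9 = 11.
Step 3: advance 6 -> fork_pos = 11 + 6 = 17.
Step 4: advance 2 -> fork_pos = 17 + 2 = 19.
Step 5: advance 1 -> fork_pos = 19 + 1 = 20.
Unwound prefix: template[0:20] = GTGTGCTCGTCCTACTTGTC
Complement it base by base (A<->T, C<->G), keeping left-to-right order:
  [0:5] GTGTG -> CACAC
  [5:10] CTCGT -> GAGCA
  [10:15] CCTAC -> GGATG
  [15:20] TTGTC -> AACAG
Concatenate: CACACGAGCAGGATGAACAG (length 20; written aligned with the template, i.e. 3'->5').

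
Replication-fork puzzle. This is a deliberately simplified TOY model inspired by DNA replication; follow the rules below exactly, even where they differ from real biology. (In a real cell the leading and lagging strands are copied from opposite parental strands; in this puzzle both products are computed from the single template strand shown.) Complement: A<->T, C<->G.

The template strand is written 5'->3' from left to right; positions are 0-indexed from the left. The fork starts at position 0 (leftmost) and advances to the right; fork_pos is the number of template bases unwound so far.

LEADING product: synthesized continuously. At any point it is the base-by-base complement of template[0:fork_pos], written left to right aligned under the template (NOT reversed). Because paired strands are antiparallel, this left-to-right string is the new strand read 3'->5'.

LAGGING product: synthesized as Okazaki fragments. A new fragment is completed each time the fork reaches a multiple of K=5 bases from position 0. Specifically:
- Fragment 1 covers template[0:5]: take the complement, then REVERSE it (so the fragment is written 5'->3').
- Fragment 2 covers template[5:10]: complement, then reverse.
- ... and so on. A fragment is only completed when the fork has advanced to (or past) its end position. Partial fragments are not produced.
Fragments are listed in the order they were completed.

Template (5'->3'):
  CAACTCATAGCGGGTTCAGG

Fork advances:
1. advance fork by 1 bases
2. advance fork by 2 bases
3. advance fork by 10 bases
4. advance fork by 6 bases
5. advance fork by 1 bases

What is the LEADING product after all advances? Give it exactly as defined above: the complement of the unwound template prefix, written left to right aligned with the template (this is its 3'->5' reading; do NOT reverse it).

Step 1: advance 1 -> fork_pos = 0 + 1 = 1.
Step 2: advance 2 -> fork_pos = 1 + 2 = 3.
Step 3: advance 10 -> fork_pos = 3 + 10 = 13.
Step 4: advance 6 -> fork_pos = 13 + 6 = 19.
Step 5: advance 1 -> fork_pos = 19 + 1 = 20.
Unwound prefix: template[0:20] = CAACTCATAGCGGGTTCAGG
Complement it base by base (A<->T, C<->G), keeping left-to-right order:
  [0:5] CAACT -> GTTGA
  [5:10] CATAG -> GTATC
  [10:15] CGGGT -> GCCCA
  [15:20] TCAGG -> AGTCC
Concatenate: GTTGAGTATCGCCCAAGTCC (length 20; written aligned with the template, i.e. 3'->5').

Answer: GTTGAGTATCGCCCAAGTCC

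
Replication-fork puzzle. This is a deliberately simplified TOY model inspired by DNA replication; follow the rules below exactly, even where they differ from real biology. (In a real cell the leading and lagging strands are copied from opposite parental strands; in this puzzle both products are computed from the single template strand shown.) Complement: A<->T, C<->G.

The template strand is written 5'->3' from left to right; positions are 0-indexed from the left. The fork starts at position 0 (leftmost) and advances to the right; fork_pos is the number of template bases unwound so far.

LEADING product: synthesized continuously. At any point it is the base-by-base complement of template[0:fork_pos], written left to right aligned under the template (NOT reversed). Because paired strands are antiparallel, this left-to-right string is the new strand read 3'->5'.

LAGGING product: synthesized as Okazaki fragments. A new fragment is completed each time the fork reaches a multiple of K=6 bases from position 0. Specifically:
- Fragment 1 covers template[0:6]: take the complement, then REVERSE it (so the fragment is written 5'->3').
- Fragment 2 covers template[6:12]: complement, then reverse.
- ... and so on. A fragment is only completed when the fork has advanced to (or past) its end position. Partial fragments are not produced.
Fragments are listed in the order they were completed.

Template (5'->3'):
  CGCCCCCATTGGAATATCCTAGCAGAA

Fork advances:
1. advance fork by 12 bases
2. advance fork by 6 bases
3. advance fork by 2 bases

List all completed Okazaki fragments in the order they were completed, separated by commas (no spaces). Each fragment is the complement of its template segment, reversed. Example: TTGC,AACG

Step 1: advance 12 -> fork_pos = 0 + 12 = 12. Reached multiple(s) of 6: 6, 12 -> fragments 1-2 completed (2 total).
Step 2: advance 6 -> fork_pos = 12 + 6 = 18. Reached multiple(s) of 6: 18 -> fragment 3 completed (3 total).
Step 3: advance 2 -> fork_pos = 18 + 2 = 20. Next multiple of 6 is 24 (not reached); still 3 fragment(s).
Final fork_pos = 20, so 3 fragment(s) are complete. Build each: template segment -> complement -> reverse.
Fragment 1: template[0:6] = CGCCCC -> complement GCGGGG -> reversed GGGGCG
Fragment 2: template[6:12] = CATTGG -> complement GTAACC -> reversed CCAATG
Fragment 3: template[12:18] = AATATC -> complement TTATAG -> reversed GATATT

Answer: GGGGCG,CCAATG,GATATT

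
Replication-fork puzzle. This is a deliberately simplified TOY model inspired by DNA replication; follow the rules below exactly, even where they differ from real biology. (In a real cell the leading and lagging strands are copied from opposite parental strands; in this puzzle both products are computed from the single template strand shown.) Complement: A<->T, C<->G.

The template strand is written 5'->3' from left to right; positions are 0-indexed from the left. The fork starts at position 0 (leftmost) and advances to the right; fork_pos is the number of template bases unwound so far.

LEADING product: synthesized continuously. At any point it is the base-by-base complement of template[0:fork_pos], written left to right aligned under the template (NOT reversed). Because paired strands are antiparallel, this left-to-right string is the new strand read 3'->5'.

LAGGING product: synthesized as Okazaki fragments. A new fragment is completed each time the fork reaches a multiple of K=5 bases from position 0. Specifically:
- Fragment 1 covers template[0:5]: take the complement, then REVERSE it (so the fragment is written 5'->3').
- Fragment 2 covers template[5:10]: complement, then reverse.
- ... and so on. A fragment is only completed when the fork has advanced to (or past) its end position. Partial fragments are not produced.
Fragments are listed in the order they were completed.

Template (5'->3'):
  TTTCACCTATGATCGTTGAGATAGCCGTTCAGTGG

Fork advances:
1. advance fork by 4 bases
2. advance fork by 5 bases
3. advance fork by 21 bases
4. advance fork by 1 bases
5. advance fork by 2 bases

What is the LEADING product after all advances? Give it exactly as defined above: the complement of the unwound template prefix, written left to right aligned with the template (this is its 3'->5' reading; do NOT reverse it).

Answer: AAAGTGGATACTAGCAACTCTATCGGCAAGTCA

Derivation:
Step 1: advance 4 -> fork_pos = 0 + 4 = 4.
Step 2: advance 5 -> fork_pos = 4 + 5 = 9.
Step 3: advance 21 -> fork_pos = 9 + 21 = 30.
Step 4: advance 1 -> fork_pos = 30 + 1 = 31.
Step 5: advance 2 -> fork_pos = 31 + 2 = 33.
Unwound prefix: template[0:33] = TTTCACCTATGATCGTTGAGATAGCCGTTCAGT
Complement it base by base (A<->T, C<->G), keeping left-to-right order:
  [0:5] TTTCA -> AAAGT
  [5:10] CCTAT -> GGATA
  [10:15] GATCG -> CTAGC
  [15:20] TTGAG -> AACTC
  [20:25] ATAGC -> TATCG
  [25:30] CGTTC -> GCAAG
  [30:33] AGT -> TCA
Concatenate: AAAGTGGATACTAGCAACTCTATCGGCAAGTCA (length 33; written aligned with the template, i.e. 3'->5').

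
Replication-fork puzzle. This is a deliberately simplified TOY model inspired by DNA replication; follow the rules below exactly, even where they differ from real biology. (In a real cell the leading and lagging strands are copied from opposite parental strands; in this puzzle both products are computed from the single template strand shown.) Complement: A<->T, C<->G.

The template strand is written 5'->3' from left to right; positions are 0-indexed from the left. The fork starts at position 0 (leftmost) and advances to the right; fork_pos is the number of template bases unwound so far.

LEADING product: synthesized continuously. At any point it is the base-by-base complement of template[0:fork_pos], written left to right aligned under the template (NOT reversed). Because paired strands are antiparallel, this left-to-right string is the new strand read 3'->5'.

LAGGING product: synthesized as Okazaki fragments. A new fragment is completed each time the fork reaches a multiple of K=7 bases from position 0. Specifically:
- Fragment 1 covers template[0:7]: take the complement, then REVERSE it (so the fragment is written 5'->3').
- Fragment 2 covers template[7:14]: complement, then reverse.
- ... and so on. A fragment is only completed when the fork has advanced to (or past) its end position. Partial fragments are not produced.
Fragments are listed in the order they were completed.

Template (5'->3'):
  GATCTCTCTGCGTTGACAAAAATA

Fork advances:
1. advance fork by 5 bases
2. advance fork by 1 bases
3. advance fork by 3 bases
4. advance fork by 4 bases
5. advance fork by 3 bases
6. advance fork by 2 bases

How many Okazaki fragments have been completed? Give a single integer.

Answer: 2

Derivation:
Step 1: advance 5 -> fork_pos = 0 + 5 = 5. Next multiple of 7 is 7 (not reached); still 0 fragment(s).
Step 2: advance 1 -> fork_pos = 5 + 1 = 6. Next multiple of 7 is 7 (not reached); still 0 fragment(s).
Step 3: advance 3 -> fork_pos = 6 + 3 = 9. Reached multiple(s) of 7: 7 -> fragment 1 completed (1 total).
Step 4: advance 4 -> fork_pos = 9 + 4 = 13. Next multiple of 7 is 14 (not reached); still 1 fragment(s).
Step 5: advance 3 -> fork_pos = 13 + 3 = 16. Reached multiple(s) of 7: 14 -> fragment 2 completed (2 total).
Step 6: advance 2 -> fork_pos = 16 + 2 = 18. Next multiple of 7 is 21 (not reached); still 2 fragment(s).
Check: final fork_pos = 18; the multiples of 7 that are <= 18 are 7..14 -> 18 // 7 = 2 completed fragment(s).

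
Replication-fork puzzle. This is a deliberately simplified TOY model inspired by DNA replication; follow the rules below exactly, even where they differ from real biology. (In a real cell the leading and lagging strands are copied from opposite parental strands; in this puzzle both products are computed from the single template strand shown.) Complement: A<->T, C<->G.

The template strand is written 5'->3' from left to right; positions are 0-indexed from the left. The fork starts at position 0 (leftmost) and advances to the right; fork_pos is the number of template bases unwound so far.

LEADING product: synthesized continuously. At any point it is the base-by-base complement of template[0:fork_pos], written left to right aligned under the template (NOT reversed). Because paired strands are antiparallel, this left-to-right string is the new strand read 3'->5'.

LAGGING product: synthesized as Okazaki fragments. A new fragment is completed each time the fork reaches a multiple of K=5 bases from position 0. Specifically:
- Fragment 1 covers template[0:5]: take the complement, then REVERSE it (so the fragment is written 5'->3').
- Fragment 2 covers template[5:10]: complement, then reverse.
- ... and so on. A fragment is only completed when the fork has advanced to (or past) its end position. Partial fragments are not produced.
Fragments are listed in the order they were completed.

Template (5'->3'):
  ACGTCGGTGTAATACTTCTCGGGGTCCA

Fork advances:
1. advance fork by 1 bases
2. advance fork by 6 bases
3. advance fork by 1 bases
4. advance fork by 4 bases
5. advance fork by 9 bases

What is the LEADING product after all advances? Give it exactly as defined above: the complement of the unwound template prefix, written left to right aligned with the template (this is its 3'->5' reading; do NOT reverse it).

Answer: TGCAGCCACATTATGAAGAGC

Derivation:
Step 1: advance 1 -> fork_pos = 0 + 1 = 1.
Step 2: advance 6 -> fork_pos = 1 + 6 = 7.
Step 3: advance 1 -> fork_pos = 7 + 1 = 8.
Step 4: advance 4 -> fork_pos = 8 + 4 = 12.
Step 5: advance 9 -> fork_pos = 12 + 9 = 21.
Unwound prefix: template[0:21] = ACGTCGGTGTAATACTTCTCG
Complement it base by base (A<->T, C<->G), keeping left-to-right order:
  [0:5] ACGTC -> TGCAG
  [5:10] GGTGT -> CCACA
  [10:15] AATAC -> TTATG
  [15:20] TTCTC -> AAGAG
  [20:21] G -> C
Concatenate: TGCAGCCACATTATGAAGAGC (length 21; written aligned with the template, i.e. 3'->5').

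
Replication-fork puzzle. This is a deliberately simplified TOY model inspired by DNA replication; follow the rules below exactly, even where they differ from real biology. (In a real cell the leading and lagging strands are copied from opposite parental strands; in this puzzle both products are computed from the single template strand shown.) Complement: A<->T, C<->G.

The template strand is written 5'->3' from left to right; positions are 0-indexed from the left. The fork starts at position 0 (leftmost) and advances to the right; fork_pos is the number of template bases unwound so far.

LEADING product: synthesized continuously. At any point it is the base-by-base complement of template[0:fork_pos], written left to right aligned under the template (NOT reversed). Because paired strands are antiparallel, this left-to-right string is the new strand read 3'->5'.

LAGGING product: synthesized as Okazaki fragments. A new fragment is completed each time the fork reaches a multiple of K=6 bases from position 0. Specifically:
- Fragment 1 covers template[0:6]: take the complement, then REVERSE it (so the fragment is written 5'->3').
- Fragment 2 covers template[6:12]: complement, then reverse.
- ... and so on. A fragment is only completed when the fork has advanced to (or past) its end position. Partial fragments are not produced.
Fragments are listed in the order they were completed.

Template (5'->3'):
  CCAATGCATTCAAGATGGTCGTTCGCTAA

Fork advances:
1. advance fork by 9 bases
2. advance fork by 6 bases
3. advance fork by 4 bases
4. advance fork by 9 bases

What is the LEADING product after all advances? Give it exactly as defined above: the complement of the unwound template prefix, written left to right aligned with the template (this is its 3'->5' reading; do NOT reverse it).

Answer: GGTTACGTAAGTTCTACCAGCAAGCGAT

Derivation:
Step 1: advance 9 -> fork_pos = 0 + 9 = 9.
Step 2: advance 6 -> fork_pos = 9 + 6 = 15.
Step 3: advance 4 -> fork_pos = 15 + 4 = 19.
Step 4: advance 9 -> fork_pos = 19 + 9 = 28.
Unwound prefix: template[0:28] = CCAATGCATTCAAGATGGTCGTTCGCTA
Complement it base by base (A<->T, C<->G), keeping left-to-right order:
  [0:5] CCAAT -> GGTTA
  [5:10] GCATT -> CGTAA
  [10:15] CAAGA -> GTTCT
  [15:20] TGGTC -> ACCAG
  [20:25] GTTCG -> CAAGC
  [25:28] CTA -> GAT
Concatenate: GGTTACGTAAGTTCTACCAGCAAGCGAT (length 28; written aligned with the template, i.e. 3'->5').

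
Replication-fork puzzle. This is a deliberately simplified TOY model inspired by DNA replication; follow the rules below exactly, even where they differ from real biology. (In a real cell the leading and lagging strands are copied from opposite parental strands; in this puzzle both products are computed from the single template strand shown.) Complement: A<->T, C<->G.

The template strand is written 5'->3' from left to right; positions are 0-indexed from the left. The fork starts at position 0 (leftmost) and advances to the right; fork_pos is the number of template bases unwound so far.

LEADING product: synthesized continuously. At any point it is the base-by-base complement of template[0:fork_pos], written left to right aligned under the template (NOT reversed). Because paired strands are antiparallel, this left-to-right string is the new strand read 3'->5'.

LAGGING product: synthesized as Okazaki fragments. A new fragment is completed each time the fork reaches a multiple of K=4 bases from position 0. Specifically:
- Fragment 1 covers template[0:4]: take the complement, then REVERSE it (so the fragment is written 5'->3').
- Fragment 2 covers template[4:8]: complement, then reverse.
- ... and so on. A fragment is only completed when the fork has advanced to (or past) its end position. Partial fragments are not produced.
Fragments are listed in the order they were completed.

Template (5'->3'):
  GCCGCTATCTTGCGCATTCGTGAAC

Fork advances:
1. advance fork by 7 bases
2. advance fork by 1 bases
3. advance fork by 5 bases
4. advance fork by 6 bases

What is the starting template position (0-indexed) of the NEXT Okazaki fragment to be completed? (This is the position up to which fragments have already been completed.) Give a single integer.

Answer: 16

Derivation:
Step 1: advance 7 -> fork_pos = 0 + 7 = 7. Reached multiple(s) of 4: 4 -> fragment 1 completed (1 total).
Step 2: advance 1 -> fork_pos = 7 + 1 = 8. Reached multiple(s) of 4: 8 -> fragment 2 completed (2 total).
Step 3: advance 5 -> fork_pos = 8 + 5 = 13. Reached multiple(s) of 4: 12 -> fragment 3 completed (3 total).
Step 4: advance 6 -> fork_pos = 13 + 6 = 19. Reached multiple(s) of 4: 16 -> fragment 4 completed (4 total).
4 fragment(s) completed, covering template[0:16] (4 x 4 = 16). The next fragment, fragment 5, covers template[16:20], so it starts at position 16.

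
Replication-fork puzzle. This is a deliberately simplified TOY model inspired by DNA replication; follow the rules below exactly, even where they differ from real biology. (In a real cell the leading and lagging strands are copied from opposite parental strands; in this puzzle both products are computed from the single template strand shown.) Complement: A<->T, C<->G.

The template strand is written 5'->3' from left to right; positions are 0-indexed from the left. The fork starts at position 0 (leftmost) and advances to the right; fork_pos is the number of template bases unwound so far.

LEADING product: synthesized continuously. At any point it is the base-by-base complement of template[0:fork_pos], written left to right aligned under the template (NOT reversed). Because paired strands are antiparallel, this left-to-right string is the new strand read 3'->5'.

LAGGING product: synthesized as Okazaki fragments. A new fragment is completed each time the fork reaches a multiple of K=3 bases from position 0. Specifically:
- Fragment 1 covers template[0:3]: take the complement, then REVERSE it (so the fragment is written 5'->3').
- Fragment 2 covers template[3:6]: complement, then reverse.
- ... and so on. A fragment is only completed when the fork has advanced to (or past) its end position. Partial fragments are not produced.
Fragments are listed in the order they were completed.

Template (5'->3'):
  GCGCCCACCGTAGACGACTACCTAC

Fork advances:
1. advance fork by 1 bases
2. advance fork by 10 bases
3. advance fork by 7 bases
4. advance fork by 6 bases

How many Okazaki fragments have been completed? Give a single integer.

Answer: 8

Derivation:
Step 1: advance 1 -> fork_pos = 0 + 1 = 1. Next multiple of 3 is 3 (not reached); still 0 fragment(s).
Step 2: advance 10 -> fork_pos = 1 + 10 = 11. Reached multiple(s) of 3: 3, 6, 9 -> fragments 1-3 completed (3 total).
Step 3: advance 7 -> fork_pos = 11 + 7 = 18. Reached multiple(s) of 3: 12, 15, 18 -> fragments 4-6 completed (6 total).
Step 4: advance 6 -> fork_pos = 18 + 6 = 24. Reached multiple(s) of 3: 21, 24 -> fragments 7-8 completed (8 total).
Check: final fork_pos = 24; the multiples of 3 that are <= 24 are 3..24 -> 24 // 3 = 8 completed fragment(s).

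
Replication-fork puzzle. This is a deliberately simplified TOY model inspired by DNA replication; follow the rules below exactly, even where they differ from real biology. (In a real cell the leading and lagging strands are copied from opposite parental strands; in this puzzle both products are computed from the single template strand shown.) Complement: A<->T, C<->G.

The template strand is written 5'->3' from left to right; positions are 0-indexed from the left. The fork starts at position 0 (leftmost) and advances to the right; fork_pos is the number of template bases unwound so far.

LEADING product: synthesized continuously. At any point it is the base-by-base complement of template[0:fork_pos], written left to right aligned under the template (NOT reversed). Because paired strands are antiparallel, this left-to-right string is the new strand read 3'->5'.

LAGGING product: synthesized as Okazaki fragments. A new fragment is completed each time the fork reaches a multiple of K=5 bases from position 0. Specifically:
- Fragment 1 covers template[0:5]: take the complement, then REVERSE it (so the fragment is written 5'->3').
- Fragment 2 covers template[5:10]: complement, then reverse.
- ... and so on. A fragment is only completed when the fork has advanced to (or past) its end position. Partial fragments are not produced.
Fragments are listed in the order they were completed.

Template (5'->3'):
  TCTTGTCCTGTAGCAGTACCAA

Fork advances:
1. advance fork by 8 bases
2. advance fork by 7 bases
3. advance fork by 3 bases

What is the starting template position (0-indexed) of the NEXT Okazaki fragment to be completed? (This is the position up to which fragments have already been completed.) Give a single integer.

Step 1: advance 8 -> fork_pos = 0 + 8 = 8. Reached multiple(s) of 5: 5 -> fragment 1 completed (1 total).
Step 2: advance 7 -> fork_pos = 8 + 7 = 15. Reached multiple(s) of 5: 10, 15 -> fragments 2-3 completed (3 total).
Step 3: advance 3 -> fork_pos = 15 + 3 = 18. Next multiple of 5 is 20 (not reached); still 3 fragment(s).
3 fragment(s) completed, covering template[0:15] (3 x 5 = 15). The next fragment, fragment 4, covers template[15:20], so it starts at position 15.

Answer: 15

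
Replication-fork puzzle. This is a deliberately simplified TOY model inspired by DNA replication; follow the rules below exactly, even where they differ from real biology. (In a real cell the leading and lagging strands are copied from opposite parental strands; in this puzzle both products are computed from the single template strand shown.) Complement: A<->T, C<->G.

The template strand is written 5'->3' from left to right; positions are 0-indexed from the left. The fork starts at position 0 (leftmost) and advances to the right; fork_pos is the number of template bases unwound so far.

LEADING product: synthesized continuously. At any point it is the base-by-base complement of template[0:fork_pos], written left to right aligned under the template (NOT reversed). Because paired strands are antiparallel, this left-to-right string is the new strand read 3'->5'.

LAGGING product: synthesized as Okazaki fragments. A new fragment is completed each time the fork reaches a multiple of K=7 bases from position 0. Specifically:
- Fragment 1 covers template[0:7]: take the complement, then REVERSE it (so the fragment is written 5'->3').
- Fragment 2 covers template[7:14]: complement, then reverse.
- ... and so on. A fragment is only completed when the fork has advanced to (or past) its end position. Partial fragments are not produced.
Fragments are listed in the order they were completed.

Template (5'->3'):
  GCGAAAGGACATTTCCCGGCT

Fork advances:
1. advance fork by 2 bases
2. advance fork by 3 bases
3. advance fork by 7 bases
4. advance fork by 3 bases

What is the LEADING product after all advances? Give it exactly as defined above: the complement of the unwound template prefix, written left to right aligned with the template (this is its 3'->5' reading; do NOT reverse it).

Step 1: advance 2 -> fork_pos = 0 + 2 = 2.
Step 2: advance 3 -> fork_pos = 2 + 3 = 5.
Step 3: advance 7 -> fork_pos = 5 + 7 = 12.
Step 4: advance 3 -> fork_pos = 12 + 3 = 15.
Unwound prefix: template[0:15] = GCGAAAGGACATTTC
Complement it base by base (A<->T, C<->G), keeping left-to-right order:
  [0:5] GCGAA -> CGCTT
  [5:10] AGGAC -> TCCTG
  [10:15] ATTTC -> TAAAG
Concatenate: CGCTTTCCTGTAAAG (length 15; written aligned with the template, i.e. 3'->5').

Answer: CGCTTTCCTGTAAAG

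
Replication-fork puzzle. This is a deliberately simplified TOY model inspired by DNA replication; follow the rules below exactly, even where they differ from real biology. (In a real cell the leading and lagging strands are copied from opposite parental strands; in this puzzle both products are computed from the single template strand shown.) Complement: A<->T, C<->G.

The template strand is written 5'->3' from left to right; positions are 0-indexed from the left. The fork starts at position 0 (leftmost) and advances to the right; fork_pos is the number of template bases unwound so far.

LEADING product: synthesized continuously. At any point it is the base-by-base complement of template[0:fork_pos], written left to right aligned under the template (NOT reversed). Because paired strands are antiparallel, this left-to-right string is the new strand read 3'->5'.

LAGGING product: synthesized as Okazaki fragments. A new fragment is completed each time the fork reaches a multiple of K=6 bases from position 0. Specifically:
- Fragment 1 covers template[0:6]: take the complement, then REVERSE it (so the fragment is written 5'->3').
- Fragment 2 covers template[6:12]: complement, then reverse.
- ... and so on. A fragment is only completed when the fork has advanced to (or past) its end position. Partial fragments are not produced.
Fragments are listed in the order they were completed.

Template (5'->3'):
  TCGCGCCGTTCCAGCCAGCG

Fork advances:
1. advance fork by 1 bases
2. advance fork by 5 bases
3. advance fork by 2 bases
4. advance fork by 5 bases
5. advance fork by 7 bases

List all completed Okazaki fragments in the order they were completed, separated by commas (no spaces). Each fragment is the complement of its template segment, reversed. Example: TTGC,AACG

Step 1: advance 1 -> fork_pos = 0 + 1 = 1. Next multiple of 6 is 6 (not reached); still 0 fragment(s).
Step 2: advance 5 -> fork_pos = 1 + 5 = 6. Reached multiple(s) of 6: 6 -> fragment 1 completed (1 total).
Step 3: advance 2 -> fork_pos = 6 + 2 = 8. Next multiple of 6 is 12 (not reached); still 1 fragment(s).
Step 4: advance 5 -> fork_pos = 8 + 5 = 13. Reached multiple(s) of 6: 12 -> fragment 2 completed (2 total).
Step 5: advance 7 -> fork_pos = 13 + 7 = 20. Reached multiple(s) of 6: 18 -> fragment 3 completed (3 total).
Final fork_pos = 20, so 3 fragment(s) are complete. Build each: template segment -> complement -> reverse.
Fragment 1: template[0:6] = TCGCGC -> complement AGCGCG -> reversed GCGCGA
Fragment 2: template[6:12] = CGTTCC -> complement GCAAGG -> reversed GGAACG
Fragment 3: template[12:18] = AGCCAG -> complement TCGGTC -> reversed CTGGCT

Answer: GCGCGA,GGAACG,CTGGCT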